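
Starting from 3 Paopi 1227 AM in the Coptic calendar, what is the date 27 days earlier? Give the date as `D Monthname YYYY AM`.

The starting date is JDN 2272858; 2272858 − 27 = 2272831.
JDN 2272831 corresponds to 6 Thout 1227 AM.

6 Thout 1227 AM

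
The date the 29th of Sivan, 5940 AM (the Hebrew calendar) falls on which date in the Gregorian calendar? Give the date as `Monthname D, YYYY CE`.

Both dates share Julian Day Number 2517463; in the Gregorian calendar that is 23 June 2180 CE.

June 23, 2180 CE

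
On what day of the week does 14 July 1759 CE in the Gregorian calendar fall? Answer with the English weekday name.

JDN 2363716 mod 7 = 5, and JDN 0 was a Monday, so this is a Saturday.

Saturday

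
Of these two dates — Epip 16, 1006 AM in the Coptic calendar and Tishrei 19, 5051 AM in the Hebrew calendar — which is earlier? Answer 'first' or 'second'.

Converting both to JDN: 2192421 vs 2192498; the smaller is the first.

first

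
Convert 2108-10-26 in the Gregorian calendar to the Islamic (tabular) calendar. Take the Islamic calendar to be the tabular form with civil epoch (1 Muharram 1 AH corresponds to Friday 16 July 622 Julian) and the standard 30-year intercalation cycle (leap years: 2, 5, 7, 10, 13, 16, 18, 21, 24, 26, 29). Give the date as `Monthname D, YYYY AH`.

Both dates share Julian Day Number 2491290; in the tabular Islamic calendar that is 21 Dhu al-Qa'dah 1532 AH.

Dhu al-Qa'dah 21, 1532 AH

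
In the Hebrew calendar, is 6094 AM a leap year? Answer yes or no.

yes

Hebrew year 6094 is year 14 of its 19-year Metonic cycle; leap years are at positions 3, 6, 8, 11, 14, 17, 19, so it is a leap year (13 months).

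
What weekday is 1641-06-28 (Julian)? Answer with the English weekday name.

In the Gregorian calendar this is 8 July 1641 (JDN 2320612).
Since JDN mod 7 = 0 (0 = Monday), the day is Monday.

Monday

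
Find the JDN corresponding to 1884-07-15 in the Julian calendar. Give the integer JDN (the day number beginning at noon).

2409385

Equivalently 27 July 1884 (Gregorian).
JDN 2400001 is 17 November 1858 CE (Gregorian), MJD 0; the target day is +9384 days from there, so JDN = 2409385.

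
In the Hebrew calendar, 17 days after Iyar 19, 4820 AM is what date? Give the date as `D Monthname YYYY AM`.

The starting date is JDN 2108335; 2108335 + 17 = 2108352.
JDN 2108352 corresponds to 7 Sivan 4820 AM.

7 Sivan 4820 AM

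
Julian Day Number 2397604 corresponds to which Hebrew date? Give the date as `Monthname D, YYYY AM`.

The Gregorian equivalent of JDN 2397604 is 25 April 1852.
In the Hebrew calendar that day is Iyar 6, 5612 AM.

Iyar 6, 5612 AM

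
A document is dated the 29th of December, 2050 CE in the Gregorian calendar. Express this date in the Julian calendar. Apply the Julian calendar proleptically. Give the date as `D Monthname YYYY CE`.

16 December 2050 CE

The Julian–Gregorian offset here is 13 days (Julian trailing).
29 December 2050 Gregorian − 13 days → 16 December 2050 Julian.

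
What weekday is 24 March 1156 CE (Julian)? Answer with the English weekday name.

Saturday

This is JDN 2143370 (31 March 1156 Gregorian).
JDN 2143370 mod 7 = 5, and JDN 0 was a Monday, so this is a Saturday.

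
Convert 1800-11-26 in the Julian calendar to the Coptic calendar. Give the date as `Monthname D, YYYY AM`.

Hathor 30, 1517 AM

The source date corresponds to 8 December 1800 in the Gregorian calendar (JDN 2378838).
That day falls on 30 Hathor 1517 AM in the Coptic calendar.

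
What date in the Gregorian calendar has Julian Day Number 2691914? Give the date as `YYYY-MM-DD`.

Counting from JDN 2299161 = 15 Oct 1582 gives an offset of 392753 days.

2658-02-09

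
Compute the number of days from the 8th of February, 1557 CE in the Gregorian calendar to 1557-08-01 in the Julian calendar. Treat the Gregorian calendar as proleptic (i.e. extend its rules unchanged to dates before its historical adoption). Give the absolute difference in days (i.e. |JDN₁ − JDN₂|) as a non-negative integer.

JDN of the first date = 2289781.
JDN of the second date = 2289965.
|2289965 − 2289781| = 184.

184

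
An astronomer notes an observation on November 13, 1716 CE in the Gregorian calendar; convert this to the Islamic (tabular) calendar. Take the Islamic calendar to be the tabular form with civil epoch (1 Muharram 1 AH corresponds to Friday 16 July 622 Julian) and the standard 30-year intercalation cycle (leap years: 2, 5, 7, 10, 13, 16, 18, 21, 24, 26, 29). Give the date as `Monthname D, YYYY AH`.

Dhu al-Qa'dah 28, 1128 AH

Both dates share Julian Day Number 2348133; in the tabular Islamic calendar that is 28 Dhu al-Qa'dah 1128 AH.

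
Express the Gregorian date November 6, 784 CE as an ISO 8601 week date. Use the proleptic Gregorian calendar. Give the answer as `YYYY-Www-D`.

0784-W45-2

The weekday is Tuesday (ISO weekday 2).
That Tuesday belongs to ISO week 45 of ISO year 784.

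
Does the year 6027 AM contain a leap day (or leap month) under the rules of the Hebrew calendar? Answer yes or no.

Hebrew year 6027 is year 4 of its 19-year Metonic cycle; leap years are at positions 3, 6, 8, 11, 14, 17, 19, so it is a common year (12 months).

no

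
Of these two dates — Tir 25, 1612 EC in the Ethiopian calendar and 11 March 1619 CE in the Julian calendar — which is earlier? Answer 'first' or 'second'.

second

Converting both to JDN: 2312783 vs 2312467; the smaller is the second.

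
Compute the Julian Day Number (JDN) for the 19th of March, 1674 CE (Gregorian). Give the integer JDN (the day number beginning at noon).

2332554

JDN 2299161 is 15 October 1582 CE (Gregorian); the target day is +33393 days from there, so JDN = 2332554.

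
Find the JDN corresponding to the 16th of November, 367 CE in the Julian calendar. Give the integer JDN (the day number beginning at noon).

In the proleptic Gregorian calendar the same day is 17 November 367.
JDN 2451545 is 1 January 2000 CE (Gregorian); the target day is −596121 days from there, so JDN = 1855424.

1855424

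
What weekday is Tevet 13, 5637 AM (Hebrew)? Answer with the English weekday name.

Equivalently 29 December 1876 Gregorian, JDN 2406618.
JDN 2406618 mod 7 = 4, and JDN 0 was a Monday, so this is a Friday.

Friday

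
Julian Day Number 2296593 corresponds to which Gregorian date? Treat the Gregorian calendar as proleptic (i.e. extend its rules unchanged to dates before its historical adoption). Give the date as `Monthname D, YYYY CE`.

October 4, 1575 CE

JDN 2451545 is 1 Jan 2000; 2296593 is −154952 days from there.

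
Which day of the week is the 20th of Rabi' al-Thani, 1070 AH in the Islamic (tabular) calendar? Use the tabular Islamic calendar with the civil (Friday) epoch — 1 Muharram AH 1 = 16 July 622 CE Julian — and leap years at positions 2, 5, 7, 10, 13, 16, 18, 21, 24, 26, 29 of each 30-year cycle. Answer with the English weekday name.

Sunday

In the Gregorian calendar this is 4 January 1660 (JDN 2327366).
JDN 2327366 mod 7 = 6, and JDN 0 was a Monday, so this is a Sunday.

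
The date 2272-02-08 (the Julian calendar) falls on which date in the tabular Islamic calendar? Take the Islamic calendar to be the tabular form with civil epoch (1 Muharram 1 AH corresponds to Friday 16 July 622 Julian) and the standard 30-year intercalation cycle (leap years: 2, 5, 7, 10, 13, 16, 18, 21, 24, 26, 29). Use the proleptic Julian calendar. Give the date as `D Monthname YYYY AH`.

23 Rabi' al-Awwal 1701 AH

Both dates share Julian Day Number 2550944; in the tabular Islamic calendar that is 23 Rabi' al-Awwal 1701 AH.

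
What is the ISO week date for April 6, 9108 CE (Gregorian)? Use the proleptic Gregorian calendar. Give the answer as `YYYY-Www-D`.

The weekday is Monday (ISO weekday 1).
That Monday belongs to ISO week 15 of ISO year 9108.

9108-W15-1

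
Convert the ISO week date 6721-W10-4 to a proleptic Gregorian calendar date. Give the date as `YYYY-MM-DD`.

ISO week 1 of 6721 is the week containing the first Thursday of 6721.
Week 10, day 4 (Thursday) lands on 6721-03-10.

6721-03-10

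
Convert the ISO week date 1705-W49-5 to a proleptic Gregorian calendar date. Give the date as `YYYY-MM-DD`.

1705-12-04

ISO week 1 of 1705 is the week containing the first Thursday of 1705.
Week 49, day 5 (Friday) lands on 1705-12-04.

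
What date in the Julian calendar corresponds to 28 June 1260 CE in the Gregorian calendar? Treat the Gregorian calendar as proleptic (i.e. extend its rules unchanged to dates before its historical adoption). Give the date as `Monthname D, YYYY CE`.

For dates in this range the Gregorian date is 7 days ahead of the Julian.
28 June 1260 Gregorian − 7 days → 21 June 1260 Julian.

June 21, 1260 CE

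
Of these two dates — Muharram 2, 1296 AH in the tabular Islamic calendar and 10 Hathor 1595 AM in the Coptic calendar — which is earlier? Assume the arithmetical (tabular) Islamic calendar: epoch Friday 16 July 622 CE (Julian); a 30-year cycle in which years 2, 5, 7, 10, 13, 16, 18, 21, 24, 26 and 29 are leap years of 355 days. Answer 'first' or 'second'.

Converting both to JDN: 2407346 vs 2407307; the smaller is the second.

second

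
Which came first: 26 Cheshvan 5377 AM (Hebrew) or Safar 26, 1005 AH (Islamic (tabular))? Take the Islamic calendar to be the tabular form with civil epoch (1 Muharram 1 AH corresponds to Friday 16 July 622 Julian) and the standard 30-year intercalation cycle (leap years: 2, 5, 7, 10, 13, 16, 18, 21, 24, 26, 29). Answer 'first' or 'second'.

second

Converting both to JDN: 2311602 vs 2304279; the smaller is the second.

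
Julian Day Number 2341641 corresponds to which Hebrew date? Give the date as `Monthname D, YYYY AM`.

JDN 2341641 is 3 February 1699 in the Gregorian calendar.
In the Hebrew calendar that day is Adar I 4, 5459 AM.

Adar I 4, 5459 AM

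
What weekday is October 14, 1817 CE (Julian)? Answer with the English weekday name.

Sunday

In the Gregorian calendar this is 26 October 1817 (JDN 2385004).
JDN 2385004 mod 7 = 6, and JDN 0 was a Monday, so this is a Sunday.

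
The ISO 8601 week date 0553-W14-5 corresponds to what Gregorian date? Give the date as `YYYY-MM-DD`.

ISO week 1 of 553 is the week containing the first Thursday of 553.
Week 14, day 5 (Friday) lands on 0553-04-06.

0553-04-06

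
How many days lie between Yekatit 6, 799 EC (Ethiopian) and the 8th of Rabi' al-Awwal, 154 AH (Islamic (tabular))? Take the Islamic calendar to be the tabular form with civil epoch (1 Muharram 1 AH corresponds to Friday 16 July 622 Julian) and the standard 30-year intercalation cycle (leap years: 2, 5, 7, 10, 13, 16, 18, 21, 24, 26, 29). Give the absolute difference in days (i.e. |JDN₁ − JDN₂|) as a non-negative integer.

13121

First date → JDN 2015845; second date → JDN 2002724.
The interval is |2015845 − 2002724| = 13121 days.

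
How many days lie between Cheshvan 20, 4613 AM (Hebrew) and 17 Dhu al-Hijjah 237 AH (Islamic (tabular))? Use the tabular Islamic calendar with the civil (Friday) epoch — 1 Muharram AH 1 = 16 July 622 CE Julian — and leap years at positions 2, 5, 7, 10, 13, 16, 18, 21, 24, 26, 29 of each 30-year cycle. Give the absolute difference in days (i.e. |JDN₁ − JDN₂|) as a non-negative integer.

First date → JDN 2032562; second date → JDN 2032412.
The interval is |2032562 − 2032412| = 150 days.

150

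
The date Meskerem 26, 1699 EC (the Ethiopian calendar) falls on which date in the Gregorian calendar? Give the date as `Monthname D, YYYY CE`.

October 4, 1706 CE

Julian Day Number of the source date = 2344440.
Converting JDN 2344440 to the Gregorian calendar gives 4 October 1706 CE.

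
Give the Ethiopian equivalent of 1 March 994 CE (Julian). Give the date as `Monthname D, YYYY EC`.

Megabit 5, 986 EC

The source date corresponds to 6 March 994 in the proleptic Gregorian calendar (JDN 2084176).
That day falls on 5 Megabit 986 EC in the Ethiopian calendar.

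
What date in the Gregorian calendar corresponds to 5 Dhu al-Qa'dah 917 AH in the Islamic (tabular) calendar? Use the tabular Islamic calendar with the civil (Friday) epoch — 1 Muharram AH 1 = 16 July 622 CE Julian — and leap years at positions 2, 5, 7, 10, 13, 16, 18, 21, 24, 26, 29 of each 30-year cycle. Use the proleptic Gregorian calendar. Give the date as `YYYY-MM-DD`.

1512-02-03

Both dates share Julian Day Number 2273339; in the Gregorian calendar that is 3 February 1512 CE.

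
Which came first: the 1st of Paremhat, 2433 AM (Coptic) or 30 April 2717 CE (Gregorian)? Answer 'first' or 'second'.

first

First date → JDN 2713498; second date → JDN 2713543.
JDN 2713498 < JDN 2713543, so the first date is earlier.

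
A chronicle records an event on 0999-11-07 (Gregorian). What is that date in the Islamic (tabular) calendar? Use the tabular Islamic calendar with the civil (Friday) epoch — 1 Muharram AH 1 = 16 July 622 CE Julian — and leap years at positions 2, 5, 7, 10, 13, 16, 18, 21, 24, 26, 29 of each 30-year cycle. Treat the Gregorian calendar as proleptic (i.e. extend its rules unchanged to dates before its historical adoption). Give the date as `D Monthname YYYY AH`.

Julian Day Number of the source date = 2086248.
Converting JDN 2086248 to the tabular Islamic calendar gives 20 Dhu al-Qa'dah 389 AH.

20 Dhu al-Qa'dah 389 AH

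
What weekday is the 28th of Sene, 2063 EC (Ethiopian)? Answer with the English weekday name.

This is JDN 2477663 (5 July 2071 Gregorian).
2477663 ≡ 6 (mod 7); counting from Monday = 0 gives Sunday.

Sunday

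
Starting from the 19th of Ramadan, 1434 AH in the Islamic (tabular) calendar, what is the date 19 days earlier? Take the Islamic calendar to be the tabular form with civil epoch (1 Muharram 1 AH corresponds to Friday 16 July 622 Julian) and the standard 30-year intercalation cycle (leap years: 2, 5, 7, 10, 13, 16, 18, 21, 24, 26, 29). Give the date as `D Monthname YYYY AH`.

29 Sha'ban 1434 AH

JDN of the 19th of Ramadan, 1434 AH = 2456501.
2456501 − 19 = 2456482.
JDN 2456482 in the tabular Islamic calendar is 29 Sha'ban 1434 AH.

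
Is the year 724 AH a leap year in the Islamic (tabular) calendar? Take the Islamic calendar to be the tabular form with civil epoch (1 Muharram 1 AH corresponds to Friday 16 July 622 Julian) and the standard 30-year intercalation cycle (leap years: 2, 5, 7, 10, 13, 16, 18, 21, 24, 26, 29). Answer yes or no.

Year 724 AH is year 4 of its 30-year cycle; leap positions are 2, 5, 7, 10, 13, 16, 18, 21, 24, 26, 29, so it is a common year (354 days).

no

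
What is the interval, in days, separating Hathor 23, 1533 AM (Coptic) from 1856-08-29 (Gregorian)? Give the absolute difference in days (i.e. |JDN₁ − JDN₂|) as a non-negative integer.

14516

JDN of the first date = 2384675.
JDN of the second date = 2399191.
|2399191 − 2384675| = 14516.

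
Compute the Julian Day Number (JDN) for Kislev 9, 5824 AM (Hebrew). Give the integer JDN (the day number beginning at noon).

2474889

In the Gregorian calendar the same day is 30 November 2063.
JDN 2451545 is 1 January 2000 CE (Gregorian); the target day is +23344 days from there, so JDN = 2474889.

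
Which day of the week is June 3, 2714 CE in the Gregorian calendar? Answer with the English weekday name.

Since JDN mod 7 = 2 (0 = Monday), the day is Wednesday.

Wednesday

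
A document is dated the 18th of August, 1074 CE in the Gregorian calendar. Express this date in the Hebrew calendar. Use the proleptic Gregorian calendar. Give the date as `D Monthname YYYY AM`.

16 Av 4834 AM

Julian Day Number of the source date = 2113560.
Converting JDN 2113560 to the Hebrew calendar gives 16 Av 4834 AM.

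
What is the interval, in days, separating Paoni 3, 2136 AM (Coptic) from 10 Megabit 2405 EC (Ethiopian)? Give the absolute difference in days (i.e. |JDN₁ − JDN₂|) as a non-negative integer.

JDN of the first date = 2605111.
JDN of the second date = 2602471.
|2602471 − 2605111| = 2640.

2640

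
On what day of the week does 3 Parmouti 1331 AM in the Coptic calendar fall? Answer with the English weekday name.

Wednesday

This is JDN 2311024 (8 April 1615 Gregorian).
Since JDN mod 7 = 2 (0 = Monday), the day is Wednesday.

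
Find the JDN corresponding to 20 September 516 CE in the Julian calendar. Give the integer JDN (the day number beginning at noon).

Equivalently 22 September 516 (proleptic Gregorian).
JDN 2451545 is 1 January 2000 CE (Gregorian); the target day is −541755 days from there, so JDN = 1909790.

1909790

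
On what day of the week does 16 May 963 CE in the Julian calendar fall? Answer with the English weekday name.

In the proleptic Gregorian calendar this is 21 May 963 (JDN 2072929).
Since JDN mod 7 = 5 (0 = Monday), the day is Saturday.

Saturday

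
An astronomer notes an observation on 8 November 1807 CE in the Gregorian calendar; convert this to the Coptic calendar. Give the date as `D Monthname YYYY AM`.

29 Paopi 1524 AM

Both dates share Julian Day Number 2381364; in the Coptic calendar that is 29 Paopi 1524 AM.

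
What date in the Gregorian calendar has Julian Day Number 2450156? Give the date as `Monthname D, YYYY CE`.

March 13, 1996 CE

JDN 2451545 is 1 Jan 2000; 2450156 is −1389 days from there.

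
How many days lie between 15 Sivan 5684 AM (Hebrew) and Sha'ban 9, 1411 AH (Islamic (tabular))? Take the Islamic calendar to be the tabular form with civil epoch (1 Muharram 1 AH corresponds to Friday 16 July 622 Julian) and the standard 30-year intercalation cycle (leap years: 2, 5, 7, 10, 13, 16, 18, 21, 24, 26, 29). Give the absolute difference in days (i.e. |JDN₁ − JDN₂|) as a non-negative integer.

JDN of the first date = 2423954.
JDN of the second date = 2448312.
|2448312 − 2423954| = 24358.

24358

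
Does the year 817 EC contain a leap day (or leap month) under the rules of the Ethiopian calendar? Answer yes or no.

817 mod 4 = 1; in the Ethiopian calendar a year is leap when year mod 4 = 3, so it is a common year.

no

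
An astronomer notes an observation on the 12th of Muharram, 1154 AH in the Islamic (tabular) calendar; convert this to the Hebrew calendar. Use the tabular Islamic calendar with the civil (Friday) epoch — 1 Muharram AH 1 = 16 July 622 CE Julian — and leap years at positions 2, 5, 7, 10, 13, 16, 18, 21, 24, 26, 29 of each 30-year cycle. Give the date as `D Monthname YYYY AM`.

Both dates share Julian Day Number 2357036; in the Hebrew calendar that is 13 Nisan 5501 AM.

13 Nisan 5501 AM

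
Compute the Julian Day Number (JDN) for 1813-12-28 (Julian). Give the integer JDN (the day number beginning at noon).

2383618

In the Gregorian calendar the same day is 9 January 1814.
JDN 2400001 is 17 November 1858 CE (Gregorian), MJD 0; the target day is −16383 days from there, so JDN = 2383618.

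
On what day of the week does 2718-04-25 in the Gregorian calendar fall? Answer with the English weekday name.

2713903 ≡ 3 (mod 7); counting from Monday = 0 gives Thursday.

Thursday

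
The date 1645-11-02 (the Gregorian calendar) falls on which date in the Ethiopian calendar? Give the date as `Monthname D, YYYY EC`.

Both dates share Julian Day Number 2322190; in the Ethiopian calendar that is 26 Tikimt 1638 EC.

Tikimt 26, 1638 EC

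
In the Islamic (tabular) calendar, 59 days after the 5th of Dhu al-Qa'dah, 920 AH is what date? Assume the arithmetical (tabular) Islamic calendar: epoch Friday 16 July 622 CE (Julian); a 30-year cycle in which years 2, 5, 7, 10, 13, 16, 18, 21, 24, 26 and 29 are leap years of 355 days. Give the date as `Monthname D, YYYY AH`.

JDN of the 5th of Dhu al-Qa'dah, 920 AH = 2274402.
2274402 + 59 = 2274461.
JDN 2274461 in the tabular Islamic calendar is Muharram 5, 921 AH.

Muharram 5, 921 AH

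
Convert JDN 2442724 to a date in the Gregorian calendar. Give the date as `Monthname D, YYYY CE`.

Counting from JDN 2299161 = 15 Oct 1582 gives an offset of 143563 days.

November 7, 1975 CE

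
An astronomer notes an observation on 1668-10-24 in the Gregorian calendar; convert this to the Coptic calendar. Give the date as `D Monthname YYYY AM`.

17 Paopi 1385 AM

Both dates share Julian Day Number 2330582; in the Coptic calendar that is 17 Paopi 1385 AM.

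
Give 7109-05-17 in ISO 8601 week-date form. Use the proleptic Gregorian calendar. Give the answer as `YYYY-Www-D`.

The weekday is Monday (ISO weekday 1).
That Monday belongs to ISO week 20 of ISO year 7109.

7109-W20-1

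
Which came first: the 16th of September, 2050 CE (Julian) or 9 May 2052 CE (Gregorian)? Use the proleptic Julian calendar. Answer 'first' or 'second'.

The two dates have Julian Day Numbers 2470079 and 2470667 respectively.
Since 2470079 < 2470667, the first date comes first.

first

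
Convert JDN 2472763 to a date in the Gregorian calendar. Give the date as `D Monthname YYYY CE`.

JDN 2451545 is 1 Jan 2000; 2472763 is +21218 days from there.

3 February 2058 CE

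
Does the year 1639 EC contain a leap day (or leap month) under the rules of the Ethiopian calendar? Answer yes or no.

yes

1639 mod 4 = 3; in the Ethiopian calendar a year is leap when year mod 4 = 3, so it is a leap year.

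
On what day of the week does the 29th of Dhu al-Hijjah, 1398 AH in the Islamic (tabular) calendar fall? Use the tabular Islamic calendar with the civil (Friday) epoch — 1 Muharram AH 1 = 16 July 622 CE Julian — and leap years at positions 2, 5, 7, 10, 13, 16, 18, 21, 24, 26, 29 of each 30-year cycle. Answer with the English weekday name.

Thursday

Equivalently 30 November 1978 Gregorian, JDN 2443843.
Since JDN mod 7 = 3 (0 = Monday), the day is Thursday.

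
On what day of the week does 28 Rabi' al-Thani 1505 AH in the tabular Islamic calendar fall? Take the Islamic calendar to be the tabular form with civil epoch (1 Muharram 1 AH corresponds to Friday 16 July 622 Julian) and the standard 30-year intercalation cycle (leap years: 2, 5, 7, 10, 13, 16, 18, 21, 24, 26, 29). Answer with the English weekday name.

Equivalently 28 January 2082 Gregorian, JDN 2481523.
JDN 2481523 mod 7 = 2, and JDN 0 was a Monday, so this is a Wednesday.

Wednesday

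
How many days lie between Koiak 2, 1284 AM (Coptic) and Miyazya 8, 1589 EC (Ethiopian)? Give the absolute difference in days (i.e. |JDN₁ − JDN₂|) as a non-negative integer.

First date → JDN 2293737; second date → JDN 2304455.
The interval is |2293737 − 2304455| = 10718 days.

10718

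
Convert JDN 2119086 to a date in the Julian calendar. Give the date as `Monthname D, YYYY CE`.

September 28, 1089 CE

The proleptic Gregorian equivalent of JDN 2119086 is 4 October 1089.
In the Julian calendar that day is September 28, 1089 CE.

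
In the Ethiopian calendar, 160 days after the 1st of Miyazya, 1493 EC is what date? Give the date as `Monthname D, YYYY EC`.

JDN of the 1st of Miyazya, 1493 EC = 2269384.
2269384 + 160 = 2269544.
JDN 2269544 in the Ethiopian calendar is Meskerem 6, 1494 EC.

Meskerem 6, 1494 EC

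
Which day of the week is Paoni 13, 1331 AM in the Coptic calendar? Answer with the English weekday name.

Wednesday

Equivalently 17 June 1615 Gregorian, JDN 2311094.
Since JDN mod 7 = 2 (0 = Monday), the day is Wednesday.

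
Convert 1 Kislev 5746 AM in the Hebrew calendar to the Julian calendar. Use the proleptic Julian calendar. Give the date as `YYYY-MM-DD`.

1985-11-01

Julian Day Number of the source date = 2446384.
Converting JDN 2446384 to the Julian calendar gives 1 November 1985 CE.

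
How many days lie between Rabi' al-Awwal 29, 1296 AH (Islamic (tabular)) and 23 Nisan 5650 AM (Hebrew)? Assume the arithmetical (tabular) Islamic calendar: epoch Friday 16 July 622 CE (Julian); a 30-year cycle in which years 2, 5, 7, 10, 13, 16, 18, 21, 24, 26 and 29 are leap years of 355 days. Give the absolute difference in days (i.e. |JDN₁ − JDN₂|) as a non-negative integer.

4039

JDN of the first date = 2407432.
JDN of the second date = 2411471.
|2411471 − 2407432| = 4039.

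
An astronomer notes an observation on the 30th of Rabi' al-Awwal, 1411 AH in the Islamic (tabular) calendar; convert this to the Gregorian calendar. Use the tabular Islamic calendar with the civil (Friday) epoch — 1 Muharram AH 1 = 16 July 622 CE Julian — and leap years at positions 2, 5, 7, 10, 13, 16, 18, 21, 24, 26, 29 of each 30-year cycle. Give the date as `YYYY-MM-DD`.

Julian Day Number of the source date = 2448185.
Converting JDN 2448185 to the Gregorian calendar gives 20 October 1990 CE.

1990-10-20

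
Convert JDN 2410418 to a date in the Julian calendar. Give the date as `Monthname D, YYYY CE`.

May 14, 1887 CE

The Gregorian equivalent of JDN 2410418 is 26 May 1887.
In the Julian calendar that day is May 14, 1887 CE.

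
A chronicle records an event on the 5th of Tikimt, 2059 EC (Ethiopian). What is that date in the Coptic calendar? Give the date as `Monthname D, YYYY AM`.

Both dates share Julian Day Number 2475939; in the Coptic calendar that is 5 Paopi 1783 AM.

Paopi 5, 1783 AM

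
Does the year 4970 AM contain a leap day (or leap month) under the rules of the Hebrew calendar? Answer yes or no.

yes

Hebrew year 4970 is year 11 of its 19-year Metonic cycle; leap years are at positions 3, 6, 8, 11, 14, 17, 19, so it is a leap year (13 months).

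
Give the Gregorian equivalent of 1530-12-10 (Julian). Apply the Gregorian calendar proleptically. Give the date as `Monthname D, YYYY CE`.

December 20, 1530 CE

For dates in this range the Gregorian date is 10 days ahead of the Julian.
10 December 1530 Julian + 10 days → 20 December 1530 Gregorian.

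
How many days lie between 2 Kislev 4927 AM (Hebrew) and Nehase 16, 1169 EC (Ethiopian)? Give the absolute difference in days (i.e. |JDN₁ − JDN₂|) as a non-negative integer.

3938

First date → JDN 2147240; second date → JDN 2151178.
The interval is |2147240 − 2151178| = 3938 days.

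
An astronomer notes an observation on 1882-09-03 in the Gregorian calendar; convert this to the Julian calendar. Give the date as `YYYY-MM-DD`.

For dates in this range the Gregorian date is 12 days ahead of the Julian.
3 September 1882 Gregorian − 12 days → 22 August 1882 Julian.

1882-08-22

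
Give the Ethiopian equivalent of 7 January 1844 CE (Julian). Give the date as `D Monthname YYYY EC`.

The source date corresponds to 19 January 1844 in the Gregorian calendar (JDN 2394585).
That day falls on 11 Tir 1836 EC in the Ethiopian calendar.

11 Tir 1836 EC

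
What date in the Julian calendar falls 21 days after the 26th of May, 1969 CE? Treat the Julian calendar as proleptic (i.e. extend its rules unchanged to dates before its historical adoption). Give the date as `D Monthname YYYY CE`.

16 June 1969 CE

Counting 21 days forward from JDN 2440381 reaches JDN 2440402, which is 16 June 1969 CE.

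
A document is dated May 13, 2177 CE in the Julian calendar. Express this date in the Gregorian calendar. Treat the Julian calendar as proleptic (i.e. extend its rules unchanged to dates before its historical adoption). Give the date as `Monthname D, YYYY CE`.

The Julian–Gregorian offset here is 14 days (Julian trailing).
13 May 2177 Julian + 14 days → 27 May 2177 Gregorian.

May 27, 2177 CE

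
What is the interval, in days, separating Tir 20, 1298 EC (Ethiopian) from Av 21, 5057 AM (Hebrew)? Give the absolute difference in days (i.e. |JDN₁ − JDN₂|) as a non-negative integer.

3079

First date → JDN 2198089; second date → JDN 2195010.
The interval is |2198089 − 2195010| = 3079 days.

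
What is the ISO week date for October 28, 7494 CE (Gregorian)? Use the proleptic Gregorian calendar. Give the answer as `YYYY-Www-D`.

7494-W43-7

The weekday is Sunday (ISO weekday 7).
That Sunday belongs to ISO week 43 of ISO year 7494.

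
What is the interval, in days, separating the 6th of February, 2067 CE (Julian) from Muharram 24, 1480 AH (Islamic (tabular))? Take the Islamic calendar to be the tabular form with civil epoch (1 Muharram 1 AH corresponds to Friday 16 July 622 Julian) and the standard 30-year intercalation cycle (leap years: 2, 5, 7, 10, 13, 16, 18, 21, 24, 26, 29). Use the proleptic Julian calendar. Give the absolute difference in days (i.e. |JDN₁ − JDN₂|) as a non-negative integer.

JDN of the first date = 2476066.
JDN of the second date = 2472571.
|2472571 − 2476066| = 3495.

3495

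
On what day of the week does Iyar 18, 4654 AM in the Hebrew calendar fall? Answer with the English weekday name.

Equivalently 2 May 894 Gregorian, JDN 2047709.
2047709 ≡ 6 (mod 7); counting from Monday = 0 gives Sunday.

Sunday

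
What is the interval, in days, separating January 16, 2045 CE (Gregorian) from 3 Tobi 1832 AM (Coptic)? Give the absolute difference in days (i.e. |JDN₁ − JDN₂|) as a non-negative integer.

25928

JDN of the first date = 2467997.
JDN of the second date = 2493925.
|2493925 − 2467997| = 25928.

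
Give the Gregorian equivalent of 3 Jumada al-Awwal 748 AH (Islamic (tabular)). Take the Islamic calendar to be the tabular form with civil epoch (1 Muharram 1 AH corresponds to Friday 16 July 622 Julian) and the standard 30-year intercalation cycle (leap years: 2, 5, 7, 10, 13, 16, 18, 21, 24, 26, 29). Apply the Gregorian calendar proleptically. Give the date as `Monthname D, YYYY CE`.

Julian Day Number of the source date = 2213272.
Converting JDN 2213272 to the Gregorian calendar gives 19 August 1347 CE.

August 19, 1347 CE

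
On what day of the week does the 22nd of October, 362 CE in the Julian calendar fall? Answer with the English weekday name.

This is JDN 1853573 (23 October 362 Gregorian).
JDN 1853573 mod 7 = 1, and JDN 0 was a Monday, so this is a Tuesday.

Tuesday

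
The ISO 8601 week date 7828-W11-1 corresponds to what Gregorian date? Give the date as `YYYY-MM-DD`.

7828-03-10

ISO week 1 of 7828 is the week containing the first Thursday of 7828.
Week 11, day 1 (Monday) lands on 7828-03-10.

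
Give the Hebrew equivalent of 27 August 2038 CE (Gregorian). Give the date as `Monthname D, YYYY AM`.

Julian Day Number of the source date = 2465663.
Converting JDN 2465663 to the Hebrew calendar gives 26 Av 5798 AM.

Av 26, 5798 AM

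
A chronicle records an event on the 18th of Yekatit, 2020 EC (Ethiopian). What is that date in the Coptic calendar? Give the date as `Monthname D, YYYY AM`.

Meshir 18, 1744 AM

Both dates share Julian Day Number 2461828; in the Coptic calendar that is 18 Meshir 1744 AM.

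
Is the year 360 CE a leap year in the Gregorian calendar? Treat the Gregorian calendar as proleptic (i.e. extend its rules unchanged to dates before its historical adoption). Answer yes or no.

yes

360 is divisible by 4 and not by 100, so it is a leap year.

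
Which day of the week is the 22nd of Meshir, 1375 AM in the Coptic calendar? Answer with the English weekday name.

Wednesday

This is JDN 2327054 (26 February 1659 Gregorian).
2327054 ≡ 2 (mod 7); counting from Monday = 0 gives Wednesday.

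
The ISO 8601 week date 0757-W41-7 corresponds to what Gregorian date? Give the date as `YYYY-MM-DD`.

ISO week 1 of 757 is the week containing the first Thursday of 757.
Week 41, day 7 (Sunday) lands on 0757-10-13.

0757-10-13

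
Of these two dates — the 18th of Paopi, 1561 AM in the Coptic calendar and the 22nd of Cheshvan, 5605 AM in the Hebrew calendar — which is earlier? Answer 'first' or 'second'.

The two dates have Julian Day Numbers 2394867 and 2394875 respectively.
Since 2394867 < 2394875, the first date comes first.

first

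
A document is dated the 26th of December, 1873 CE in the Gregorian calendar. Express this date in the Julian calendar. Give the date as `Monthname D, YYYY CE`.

The Julian–Gregorian offset here is 12 days (Julian trailing).
26 December 1873 Gregorian − 12 days → 14 December 1873 Julian.

December 14, 1873 CE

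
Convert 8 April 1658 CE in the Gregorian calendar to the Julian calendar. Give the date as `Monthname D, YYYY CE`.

March 29, 1658 CE

At this point the Julian calendar is 10 days behind the Gregorian.
8 April 1658 Gregorian − 10 days → 29 March 1658 Julian.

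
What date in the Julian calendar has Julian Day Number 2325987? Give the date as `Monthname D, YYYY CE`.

March 16, 1656 CE

The Gregorian equivalent of JDN 2325987 is 26 March 1656.
In the Julian calendar that day is March 16, 1656 CE.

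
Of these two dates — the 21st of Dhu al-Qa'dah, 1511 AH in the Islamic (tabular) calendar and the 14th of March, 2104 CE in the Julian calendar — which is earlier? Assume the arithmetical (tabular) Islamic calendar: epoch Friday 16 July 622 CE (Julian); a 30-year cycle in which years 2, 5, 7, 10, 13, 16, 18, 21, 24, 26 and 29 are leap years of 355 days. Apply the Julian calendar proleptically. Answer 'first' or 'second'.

first

The two dates have Julian Day Numbers 2483849 and 2489617 respectively.
Since 2483849 < 2489617, the first date comes first.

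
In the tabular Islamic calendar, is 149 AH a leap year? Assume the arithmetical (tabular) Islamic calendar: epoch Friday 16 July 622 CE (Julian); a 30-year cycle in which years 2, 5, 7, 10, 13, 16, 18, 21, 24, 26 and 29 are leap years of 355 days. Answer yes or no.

yes

Year 149 AH is year 29 of its 30-year cycle; leap positions are 2, 5, 7, 10, 13, 16, 18, 21, 24, 26, 29, so it is a leap year (355 days).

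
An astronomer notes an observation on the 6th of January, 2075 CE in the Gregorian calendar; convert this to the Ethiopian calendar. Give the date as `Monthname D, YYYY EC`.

Both dates share Julian Day Number 2478944; in the Ethiopian calendar that is 28 Tahsas 2067 EC.

Tahsas 28, 2067 EC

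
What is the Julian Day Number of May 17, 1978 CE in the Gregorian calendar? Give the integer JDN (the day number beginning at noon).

JDN 2451545 is 1 January 2000 CE (Gregorian); the target day is −7899 days from there, so JDN = 2443646.

2443646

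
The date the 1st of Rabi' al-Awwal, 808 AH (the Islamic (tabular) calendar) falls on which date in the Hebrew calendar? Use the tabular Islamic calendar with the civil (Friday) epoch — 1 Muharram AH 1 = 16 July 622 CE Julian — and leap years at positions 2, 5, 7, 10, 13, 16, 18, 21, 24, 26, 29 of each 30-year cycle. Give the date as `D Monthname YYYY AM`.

The source date corresponds to 5 September 1405 in the proleptic Gregorian calendar (JDN 2234473).
That day falls on 3 Tishrei 5166 AM in the Hebrew calendar.

3 Tishrei 5166 AM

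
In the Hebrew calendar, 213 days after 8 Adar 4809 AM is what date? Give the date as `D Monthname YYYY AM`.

JDN of 8 Adar 4809 AM = 2104249.
2104249 + 213 = 2104462.
JDN 2104462 in the Hebrew calendar is 15 Tishrei 4810 AM.

15 Tishrei 4810 AM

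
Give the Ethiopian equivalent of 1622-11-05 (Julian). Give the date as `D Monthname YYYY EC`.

9 Hidar 1615 EC

The source date corresponds to 15 November 1622 in the Gregorian calendar (JDN 2313802).
That day falls on 9 Hidar 1615 EC in the Ethiopian calendar.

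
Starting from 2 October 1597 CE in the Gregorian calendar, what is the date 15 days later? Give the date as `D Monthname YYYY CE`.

17 October 1597 CE

JDN of 2 October 1597 CE = 2304627.
2304627 + 15 = 2304642.
JDN 2304642 in the Gregorian calendar is 17 October 1597 CE.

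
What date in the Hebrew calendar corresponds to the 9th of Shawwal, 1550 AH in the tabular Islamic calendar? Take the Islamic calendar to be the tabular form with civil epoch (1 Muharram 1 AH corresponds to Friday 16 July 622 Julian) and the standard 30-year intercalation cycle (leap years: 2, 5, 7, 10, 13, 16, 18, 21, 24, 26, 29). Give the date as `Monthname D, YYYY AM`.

Both dates share Julian Day Number 2497628; in the Hebrew calendar that is 8 Adar 5886 AM.

Adar 8, 5886 AM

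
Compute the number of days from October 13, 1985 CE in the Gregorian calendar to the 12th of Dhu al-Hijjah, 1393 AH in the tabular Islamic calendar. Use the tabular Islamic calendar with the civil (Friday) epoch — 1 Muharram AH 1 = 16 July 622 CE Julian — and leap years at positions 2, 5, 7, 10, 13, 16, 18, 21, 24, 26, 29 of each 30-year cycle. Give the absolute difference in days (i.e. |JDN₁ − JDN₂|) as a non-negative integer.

4298

First date → JDN 2446352; second date → JDN 2442054.
The interval is |2446352 − 2442054| = 4298 days.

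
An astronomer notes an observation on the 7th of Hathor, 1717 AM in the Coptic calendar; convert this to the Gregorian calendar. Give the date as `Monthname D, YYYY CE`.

Both dates share Julian Day Number 2451865; in the Gregorian calendar that is 16 November 2000 CE.

November 16, 2000 CE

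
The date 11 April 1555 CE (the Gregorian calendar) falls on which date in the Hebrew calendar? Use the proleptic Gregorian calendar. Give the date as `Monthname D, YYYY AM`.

Nisan 10, 5315 AM

Both dates share Julian Day Number 2289112; in the Hebrew calendar that is 10 Nisan 5315 AM.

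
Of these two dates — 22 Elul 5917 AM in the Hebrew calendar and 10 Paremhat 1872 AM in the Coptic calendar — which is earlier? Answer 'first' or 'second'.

second

First date → JDN 2509157; second date → JDN 2508602.
JDN 2508602 < JDN 2509157, so the second date is earlier.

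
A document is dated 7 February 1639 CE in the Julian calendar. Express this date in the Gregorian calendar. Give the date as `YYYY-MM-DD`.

At this point the Julian calendar is 10 days behind the Gregorian.
7 February 1639 Julian + 10 days → 17 February 1639 Gregorian.

1639-02-17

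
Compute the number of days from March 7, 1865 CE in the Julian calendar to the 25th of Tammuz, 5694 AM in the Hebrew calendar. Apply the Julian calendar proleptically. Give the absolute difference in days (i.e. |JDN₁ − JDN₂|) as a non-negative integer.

25312

First date → JDN 2402315; second date → JDN 2427627.
The interval is |2402315 − 2427627| = 25312 days.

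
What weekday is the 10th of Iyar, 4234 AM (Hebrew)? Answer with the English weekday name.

Equivalently 14 April 474 Gregorian, JDN 1894289.
JDN 1894289 mod 7 = 5, and JDN 0 was a Monday, so this is a Saturday.

Saturday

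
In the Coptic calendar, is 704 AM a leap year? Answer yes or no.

no

704 mod 4 = 0; in the Coptic calendar a year is leap when year mod 4 = 3, so it is a common year.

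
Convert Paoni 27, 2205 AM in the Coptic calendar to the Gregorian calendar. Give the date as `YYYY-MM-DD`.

Both dates share Julian Day Number 2630337; in the Gregorian calendar that is 7 July 2489 CE.

2489-07-07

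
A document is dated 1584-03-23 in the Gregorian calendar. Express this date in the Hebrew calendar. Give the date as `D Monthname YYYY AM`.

11 Nisan 5344 AM

Julian Day Number of the source date = 2299686.
Converting JDN 2299686 to the Hebrew calendar gives 11 Nisan 5344 AM.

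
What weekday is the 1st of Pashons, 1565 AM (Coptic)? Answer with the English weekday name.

Tuesday

This is JDN 2396521 (8 May 1849 Gregorian).
JDN 2396521 mod 7 = 1, and JDN 0 was a Monday, so this is a Tuesday.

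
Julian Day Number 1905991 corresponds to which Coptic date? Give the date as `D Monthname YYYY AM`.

2 Pashons 222 AM

JDN 1905991 is 29 April 506 in the proleptic Gregorian calendar.
In the Coptic calendar that day is 2 Pashons 222 AM.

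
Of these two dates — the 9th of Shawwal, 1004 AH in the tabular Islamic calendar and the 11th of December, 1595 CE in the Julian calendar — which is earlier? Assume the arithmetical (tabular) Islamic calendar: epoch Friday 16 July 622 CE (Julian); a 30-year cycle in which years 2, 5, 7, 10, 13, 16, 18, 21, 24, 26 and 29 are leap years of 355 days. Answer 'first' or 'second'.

second

The two dates have Julian Day Numbers 2304144 and 2303976 respectively.
Since 2303976 < 2304144, the second date comes first.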